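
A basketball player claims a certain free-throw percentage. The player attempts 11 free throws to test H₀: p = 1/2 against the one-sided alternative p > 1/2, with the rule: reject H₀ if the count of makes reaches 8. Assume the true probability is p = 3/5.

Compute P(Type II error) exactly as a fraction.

A Type II error is failing to reject when Ha holds: with p = 3/5, β = P(X ≤ 7).
Adding the binomial probabilities P(X=0)+…+P(X=7) at p = 3/5 gives 6872224/9765625.

6872224/9765625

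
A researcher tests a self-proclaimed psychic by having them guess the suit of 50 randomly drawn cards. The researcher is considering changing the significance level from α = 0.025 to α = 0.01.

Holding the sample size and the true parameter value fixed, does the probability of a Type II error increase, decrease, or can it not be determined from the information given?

It increases.

Tightening α shrinks the rejection region. When Ha holds, fewer sample outcomes clear the stricter threshold, so more fall in the acceptance region.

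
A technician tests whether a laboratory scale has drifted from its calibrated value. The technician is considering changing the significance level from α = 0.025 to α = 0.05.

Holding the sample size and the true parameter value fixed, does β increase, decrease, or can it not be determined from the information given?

Relaxing α lowers the evidence threshold; under Ha, outcomes that previously fell short now trigger rejection.

It decreases.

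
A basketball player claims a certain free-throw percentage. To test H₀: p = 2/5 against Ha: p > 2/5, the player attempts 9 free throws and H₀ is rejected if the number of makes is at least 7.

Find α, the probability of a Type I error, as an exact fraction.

Under H₀, X ~ Binomial(9, 2/5), and α = P(X ≥ 7).
P(X ≥ 7) = Σ_{j=7}^{9} C(9,j)·(2/5)^j·(3/5)^{9-j} = 48896/1953125.

48896/1953125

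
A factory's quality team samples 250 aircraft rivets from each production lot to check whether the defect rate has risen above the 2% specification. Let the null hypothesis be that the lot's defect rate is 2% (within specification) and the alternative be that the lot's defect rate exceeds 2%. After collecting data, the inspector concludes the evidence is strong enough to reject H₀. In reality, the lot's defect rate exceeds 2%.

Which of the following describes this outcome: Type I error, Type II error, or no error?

The test rejected a false H₀ — the decision matches the true state.

No error (correct decision).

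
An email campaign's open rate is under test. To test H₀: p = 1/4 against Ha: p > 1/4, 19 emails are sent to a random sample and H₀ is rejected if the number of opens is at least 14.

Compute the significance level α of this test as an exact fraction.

The Type I error probability is α = P(K ≥ 14) computed under H₀, where K ~ Binomial(19, 1/4).
Adding the binomial terms for j = 14 through 19 with p = 1/4 yields 395915/34359738368.

395915/34359738368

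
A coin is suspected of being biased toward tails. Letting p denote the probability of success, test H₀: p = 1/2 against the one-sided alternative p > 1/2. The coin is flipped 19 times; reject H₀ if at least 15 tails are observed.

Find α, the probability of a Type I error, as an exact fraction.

The Type I error probability is α = P(K ≥ 15) computed under H₀, where K ~ Binomial(19, 1/2).
Summing the upper tail: (3876 + 969 + 171 + 19 + 1) / 2^19 = 5036/524288 = 1259/131072.

1259/131072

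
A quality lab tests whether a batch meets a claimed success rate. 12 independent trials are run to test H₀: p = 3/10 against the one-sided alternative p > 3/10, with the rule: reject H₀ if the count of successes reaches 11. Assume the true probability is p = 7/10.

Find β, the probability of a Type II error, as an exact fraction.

A Type II error is failing to reject when Ha holds: with p = 7/10, β = P(S ≤ 10).
Adding the binomial probabilities P(S=0)+…+P(S=10) at p = 7/10 gives 914974950051/1000000000000.

914974950051/1000000000000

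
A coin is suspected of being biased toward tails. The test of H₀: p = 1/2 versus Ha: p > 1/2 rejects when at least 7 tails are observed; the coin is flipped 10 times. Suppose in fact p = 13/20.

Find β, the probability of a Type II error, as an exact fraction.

1244602838129/2560000000000

A Type II error is failing to reject when Ha holds: with p = 13/20, β = P(S ≤ 6).
Equivalently, β = 1 − P(S ≥ 7) = 1244602838129/2560000000000.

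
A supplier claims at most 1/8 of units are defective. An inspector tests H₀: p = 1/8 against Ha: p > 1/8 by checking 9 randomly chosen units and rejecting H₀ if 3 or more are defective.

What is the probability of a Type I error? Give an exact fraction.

3083341/33554432

The significance level is the probability, assuming p = 1/8, of seeing 3 or more defectives in 9 draws.
Computing the lower-tail complement: 1 − 30471091/33554432 = 3083341/33554432.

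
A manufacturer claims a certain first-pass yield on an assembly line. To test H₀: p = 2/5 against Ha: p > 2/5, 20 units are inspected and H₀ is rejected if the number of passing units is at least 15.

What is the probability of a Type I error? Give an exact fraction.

153686966272/95367431640625

Under H₀, X ~ Binomial(20, 2/5), and α = P(X ≥ 15).
Adding the binomial terms for j = 15 through 20 with p = 2/5 yields 153686966272/95367431640625.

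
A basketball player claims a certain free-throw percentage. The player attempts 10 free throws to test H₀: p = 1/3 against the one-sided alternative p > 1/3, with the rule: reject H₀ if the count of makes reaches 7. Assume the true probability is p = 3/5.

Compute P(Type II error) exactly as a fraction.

6032416/9765625

Under the alternative p = 3/5, S ~ Binomial(10, 3/5); β is the probability the test does not reject, P(S < 7).
Summing C(10,j)·(3/5)^j·(2/5)^{10-j} for j = 0..6 gives 6032416/9765625.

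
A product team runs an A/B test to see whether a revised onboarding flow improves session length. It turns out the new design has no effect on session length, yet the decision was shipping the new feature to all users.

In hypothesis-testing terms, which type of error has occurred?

Type I error

The null hypothesis here is that the new design has no effect on session length.
'Shipping the new feature to all users' corresponds to rejecting H₀.
H₀ was rejected but H₀ is true — a Type I error (false positive).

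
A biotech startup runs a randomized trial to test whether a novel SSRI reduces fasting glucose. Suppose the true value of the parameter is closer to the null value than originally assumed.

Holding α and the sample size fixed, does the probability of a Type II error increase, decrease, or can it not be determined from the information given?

It increases.

When the true parameter is near the null value, the test has a harder time distinguishing Ha from H₀.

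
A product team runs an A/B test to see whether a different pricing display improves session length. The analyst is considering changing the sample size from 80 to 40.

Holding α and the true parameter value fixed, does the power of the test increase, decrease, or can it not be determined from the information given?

Reducing n widens both sampling distributions, so the test has less ability to distinguish Ha from H₀.
Since power = 1 − β and β increases, power decreases.

It decreases.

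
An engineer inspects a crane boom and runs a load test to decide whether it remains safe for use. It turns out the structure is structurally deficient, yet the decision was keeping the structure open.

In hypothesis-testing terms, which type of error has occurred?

Type II error

The null hypothesis here is that the structure meets the required load capacity (safe).
'Keeping the structure open' corresponds to failing to reject H₀.
H₀ was not rejected but H₀ is false — a Type II error (false negative).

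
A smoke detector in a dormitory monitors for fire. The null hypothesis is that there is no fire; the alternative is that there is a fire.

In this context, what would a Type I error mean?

A Type I error would mean concluding that there is a fire when in fact there is no fire.

A Type I error is rejecting H₀ when H₀ is true.
Here that means sounding the alarm and evacuating the building when actually there is no fire.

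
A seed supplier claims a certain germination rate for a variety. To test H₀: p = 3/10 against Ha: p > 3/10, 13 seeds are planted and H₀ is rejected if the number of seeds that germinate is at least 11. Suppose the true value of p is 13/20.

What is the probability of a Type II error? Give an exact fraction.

36323681060626281/40960000000000000

Under the alternative p = 13/20, Y ~ Binomial(13, 13/20); β is the probability the test does not reject, P(Y < 11).
Summing C(13,j)·(13/20)^j·(7/20)^{13-j} for j = 0..10 gives 36323681060626281/40960000000000000.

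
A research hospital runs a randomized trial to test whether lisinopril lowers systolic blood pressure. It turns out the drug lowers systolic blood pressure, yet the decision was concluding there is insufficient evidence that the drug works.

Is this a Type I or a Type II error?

Type II error

The null hypothesis here is that the drug has no effect on systolic blood pressure.
'Concluding there is insufficient evidence that the drug works' corresponds to failing to reject H₀.
H₀ was not rejected but H₀ is false — a Type II error (false negative).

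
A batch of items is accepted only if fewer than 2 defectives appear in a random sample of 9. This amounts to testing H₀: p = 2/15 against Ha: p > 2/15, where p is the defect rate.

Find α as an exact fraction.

13155707024/38443359375

Under H₀, K ~ Binomial(9, 2/15); the Type I error rate is P(K ≥ 2).
Via the complement, α = 1 − Σ_{j=0}^{1} C(9,j)(2/15)^j(13/15)^{9-j} = 13155707024/38443359375.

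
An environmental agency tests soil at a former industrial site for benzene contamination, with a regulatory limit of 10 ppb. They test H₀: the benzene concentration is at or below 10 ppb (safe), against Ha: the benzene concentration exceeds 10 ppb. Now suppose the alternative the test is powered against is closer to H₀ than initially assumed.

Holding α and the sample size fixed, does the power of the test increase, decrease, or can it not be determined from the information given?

It decreases.

A smaller departure from H₀ means the test statistic under Ha is distributed closer to where it would be under H₀; rejection becomes less likely.
Since power = 1 − β and β increases, power decreases.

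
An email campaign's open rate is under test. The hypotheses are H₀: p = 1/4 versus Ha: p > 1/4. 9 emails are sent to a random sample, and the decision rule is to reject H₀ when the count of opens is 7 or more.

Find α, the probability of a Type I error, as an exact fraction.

11/8192

Under H₀, S ~ Binomial(9, 1/4), and α = P(S ≥ 7).
P(S ≥ 7) = Σ_{j=7}^{9} C(9,j)·(1/4)^j·(3/4)^{9-j} = 11/8192.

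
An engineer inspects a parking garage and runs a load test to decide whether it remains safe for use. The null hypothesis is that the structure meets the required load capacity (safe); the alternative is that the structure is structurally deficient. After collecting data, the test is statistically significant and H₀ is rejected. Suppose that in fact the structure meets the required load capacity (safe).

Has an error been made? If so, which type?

H₀ was rejected, but H₀ is actually true.
Rejecting a true null hypothesis is a Type I error (false positive).

Type I error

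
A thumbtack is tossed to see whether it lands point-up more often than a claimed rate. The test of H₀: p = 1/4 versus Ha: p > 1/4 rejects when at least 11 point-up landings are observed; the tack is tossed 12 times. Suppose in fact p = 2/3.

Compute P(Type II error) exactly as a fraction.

502769/531441

Under the alternative p = 2/3, X ~ Binomial(12, 2/3); β is the probability the test does not reject, P(X < 11).
Summing C(12,j)·(2/3)^j·(1/3)^{12-j} for j = 0..10 gives 502769/531441.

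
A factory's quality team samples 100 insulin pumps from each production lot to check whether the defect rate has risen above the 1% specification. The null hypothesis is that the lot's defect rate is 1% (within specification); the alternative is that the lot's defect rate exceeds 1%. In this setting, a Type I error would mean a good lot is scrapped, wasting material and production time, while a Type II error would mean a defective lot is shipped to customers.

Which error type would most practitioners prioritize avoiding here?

The Type II consequence (a defective lot is shipped to customers) is more severe than the Type I consequence (a good lot is scrapped, wasting material and production time).

Type II error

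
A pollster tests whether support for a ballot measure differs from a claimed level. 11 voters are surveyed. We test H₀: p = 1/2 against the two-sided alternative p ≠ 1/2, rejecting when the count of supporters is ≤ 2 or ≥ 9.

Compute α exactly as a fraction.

α = P(S ≤ 2 or S ≥ 9 | p = 1/2), S ~ Binomial(11, 1/2).
By symmetry, α = 2·P(S ≤ 2) = 2·(1 + 11 + 55)/2048 = 134/2048 = 67/1024.

67/1024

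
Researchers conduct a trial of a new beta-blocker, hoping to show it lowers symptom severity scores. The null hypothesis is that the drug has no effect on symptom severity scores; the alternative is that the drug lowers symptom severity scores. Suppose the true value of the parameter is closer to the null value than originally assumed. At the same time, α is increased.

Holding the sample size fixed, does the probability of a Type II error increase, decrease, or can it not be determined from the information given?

Cannot be determined from the information given.

The first change alone would make β increase; the second alone would make β decrease. Which effect dominates depends on the magnitudes, which are not given.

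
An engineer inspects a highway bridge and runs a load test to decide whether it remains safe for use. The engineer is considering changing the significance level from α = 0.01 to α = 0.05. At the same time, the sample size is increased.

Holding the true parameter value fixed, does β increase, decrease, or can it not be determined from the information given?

Relaxing α lowers the evidence threshold; under Ha, outcomes that previously fell short now trigger rejection. A larger sample reduces the standard error, pulling the sampling distribution under Ha further from the non-rejection region. Both changes push β in the same direction.

It decreases.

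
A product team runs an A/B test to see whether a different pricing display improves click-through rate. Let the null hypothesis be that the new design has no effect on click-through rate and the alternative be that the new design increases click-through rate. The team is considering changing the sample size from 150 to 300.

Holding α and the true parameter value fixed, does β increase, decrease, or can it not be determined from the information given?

Increasing n separates the H₀ and Ha sampling distributions, so under Ha fewer outcomes land in the acceptance region.

It decreases.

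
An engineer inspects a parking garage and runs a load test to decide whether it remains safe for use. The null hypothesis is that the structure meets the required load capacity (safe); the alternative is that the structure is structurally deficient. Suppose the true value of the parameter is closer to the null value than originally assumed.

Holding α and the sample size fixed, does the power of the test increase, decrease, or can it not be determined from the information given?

When the true parameter is near the null value, the test has a harder time distinguishing Ha from H₀.
Since power = 1 − β and β increases, power decreases.

It decreases.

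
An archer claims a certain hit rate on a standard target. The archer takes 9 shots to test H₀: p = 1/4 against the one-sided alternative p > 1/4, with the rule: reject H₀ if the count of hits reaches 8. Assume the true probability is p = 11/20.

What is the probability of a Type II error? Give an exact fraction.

β = P(fail to reject H₀ | Ha true) = P(K ≤ 7 | p = 11/20), K ~ Binomial(9, 11/20).
Adding the binomial probabilities P(K=0)+…+P(K=7) at p = 11/20 gives 123069745737/128000000000.

123069745737/128000000000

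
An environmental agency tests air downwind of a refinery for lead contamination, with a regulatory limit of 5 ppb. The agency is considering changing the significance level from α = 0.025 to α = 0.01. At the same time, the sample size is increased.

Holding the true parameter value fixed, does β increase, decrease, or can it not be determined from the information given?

The first change alone would make β increase; the second alone would make β decrease. Which effect dominates depends on the magnitudes, which are not given.

Cannot be determined from the information given.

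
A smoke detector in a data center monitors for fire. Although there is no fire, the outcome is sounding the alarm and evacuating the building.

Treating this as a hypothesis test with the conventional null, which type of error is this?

The null hypothesis here is that there is no fire.
'Sounding the alarm and evacuating the building' corresponds to rejecting H₀.
H₀ was rejected but H₀ is true — a Type I error (false positive).

Type I error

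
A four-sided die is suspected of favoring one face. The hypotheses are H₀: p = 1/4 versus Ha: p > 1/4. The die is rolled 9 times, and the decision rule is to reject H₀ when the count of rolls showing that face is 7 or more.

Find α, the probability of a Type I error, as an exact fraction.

α = P(reject H₀ | H₀ true) = P(X ≥ 7 | p = 1/4), with X ~ Binomial(9, 1/4).
Adding the binomial terms for j = 7 through 9 with p = 1/4 yields 11/8192.

11/8192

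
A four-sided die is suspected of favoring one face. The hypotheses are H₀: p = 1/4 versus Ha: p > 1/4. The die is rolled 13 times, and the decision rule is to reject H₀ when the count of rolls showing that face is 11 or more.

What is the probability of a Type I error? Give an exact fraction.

371/33554432

α = P(reject H₀ | H₀ true) = P(K ≥ 11 | p = 1/4), with K ~ Binomial(13, 1/4).
Adding the binomial terms for j = 11 through 13 with p = 1/4 yields 371/33554432.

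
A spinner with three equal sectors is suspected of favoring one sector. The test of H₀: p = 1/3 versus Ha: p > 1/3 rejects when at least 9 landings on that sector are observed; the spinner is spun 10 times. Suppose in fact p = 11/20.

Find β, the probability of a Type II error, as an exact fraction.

A Type II error is failing to reject when Ha holds: with p = 11/20, β = P(K ≤ 8).
Summing C(10,j)·(11/20)^j·(9/20)^{10-j} for j = 0..8 gives 10001847283209/10240000000000.

10001847283209/10240000000000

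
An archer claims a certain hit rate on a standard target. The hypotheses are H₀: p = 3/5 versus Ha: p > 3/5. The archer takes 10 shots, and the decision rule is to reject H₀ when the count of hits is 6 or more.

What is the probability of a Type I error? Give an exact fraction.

6182649/9765625

Under H₀, K ~ Binomial(10, 3/5), and α = P(K ≥ 6).
P(K ≥ 6) = Σ_{j=6}^{10} C(10,j)·(3/5)^j·(2/5)^{10-j} = 6182649/9765625.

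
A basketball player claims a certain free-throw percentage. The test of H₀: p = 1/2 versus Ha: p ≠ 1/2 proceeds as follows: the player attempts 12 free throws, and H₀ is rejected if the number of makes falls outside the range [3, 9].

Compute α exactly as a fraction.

79/2048

α = P(X ≤ 2 or X ≥ 10 | p = 1/2), X ~ Binomial(12, 1/2).
By symmetry, α = 2·P(X ≤ 2) = 2·(1 + 12 + 66)/4096 = 158/4096 = 79/2048.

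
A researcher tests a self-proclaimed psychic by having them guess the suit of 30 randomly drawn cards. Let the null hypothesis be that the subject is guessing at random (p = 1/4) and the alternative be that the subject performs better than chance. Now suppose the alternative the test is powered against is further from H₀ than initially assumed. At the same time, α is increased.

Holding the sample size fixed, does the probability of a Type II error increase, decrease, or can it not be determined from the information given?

The further the true parameter sits from the null value, the more of the Ha sampling distribution falls in the rejection region. A larger α widens the rejection region, so when the alternative is true more outcomes lead to rejection — failing to reject becomes less likely. Both changes push β in the same direction.

It decreases.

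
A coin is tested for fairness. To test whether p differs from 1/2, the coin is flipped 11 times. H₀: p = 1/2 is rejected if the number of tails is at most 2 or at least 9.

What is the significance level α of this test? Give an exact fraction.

67/1024

The significance level is the null-hypothesis probability of the rejection region {≤2} ∪ {≥9}.
The two tails are symmetric, so α = 2·(1 + 11 + 55)/2^11 = 134/2048 = 67/1024.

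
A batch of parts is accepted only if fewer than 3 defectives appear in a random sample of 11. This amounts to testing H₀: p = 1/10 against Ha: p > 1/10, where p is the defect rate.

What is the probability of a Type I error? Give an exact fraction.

1791237017/20000000000

The significance level is the probability, assuming p = 1/10, of seeing 3 or more defectives in 11 draws.
α = 1 − P(S ≤ 2) = 1 − 18208762983/20000000000 = 1791237017/20000000000.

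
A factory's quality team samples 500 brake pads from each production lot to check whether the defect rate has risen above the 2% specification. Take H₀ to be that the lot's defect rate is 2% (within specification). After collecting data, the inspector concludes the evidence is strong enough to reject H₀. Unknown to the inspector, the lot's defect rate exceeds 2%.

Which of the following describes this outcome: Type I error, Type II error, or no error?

The test rejected a false H₀ — the decision matches the true state.

Neither — the decision is correct.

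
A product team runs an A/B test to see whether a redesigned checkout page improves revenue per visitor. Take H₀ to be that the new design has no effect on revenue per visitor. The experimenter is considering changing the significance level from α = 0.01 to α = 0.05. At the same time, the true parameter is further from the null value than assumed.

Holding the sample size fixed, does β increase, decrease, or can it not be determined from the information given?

A larger α widens the rejection region, so when the alternative is true more outcomes lead to rejection — failing to reject becomes less likely. A bigger departure from H₀ is easier for the test to detect, so it fails to reject less often. Both changes push β in the same direction.

It decreases.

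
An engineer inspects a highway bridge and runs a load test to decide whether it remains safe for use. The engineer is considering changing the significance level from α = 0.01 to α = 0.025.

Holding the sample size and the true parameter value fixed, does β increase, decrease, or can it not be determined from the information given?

It decreases.

Relaxing α lowers the evidence threshold; under Ha, outcomes that previously fell short now trigger rejection.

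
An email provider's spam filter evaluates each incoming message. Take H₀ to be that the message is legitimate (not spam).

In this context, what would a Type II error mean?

A Type II error is failing to reject H₀ when H₀ is false.
Here that means delivering the message to the inbox when actually the message is spam.

A Type II error would mean concluding that the message is legitimate (not spam) (or at least failing to establish that the message is spam) when in fact the message is spam.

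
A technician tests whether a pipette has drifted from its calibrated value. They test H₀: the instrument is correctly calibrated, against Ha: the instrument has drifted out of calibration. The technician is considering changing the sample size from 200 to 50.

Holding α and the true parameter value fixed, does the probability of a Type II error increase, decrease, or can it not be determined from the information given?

A smaller sample increases the standard error, so the sampling distributions under H₀ and Ha overlap more.

It increases.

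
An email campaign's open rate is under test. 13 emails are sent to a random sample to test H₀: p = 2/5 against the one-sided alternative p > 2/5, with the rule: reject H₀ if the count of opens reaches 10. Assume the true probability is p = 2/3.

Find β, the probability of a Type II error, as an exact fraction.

1080275/1594323

Under the alternative p = 2/3, X ~ Binomial(13, 2/3); β is the probability the test does not reject, P(X < 10).
Adding the binomial probabilities P(X=0)+…+P(X=9) at p = 2/3 gives 1080275/1594323.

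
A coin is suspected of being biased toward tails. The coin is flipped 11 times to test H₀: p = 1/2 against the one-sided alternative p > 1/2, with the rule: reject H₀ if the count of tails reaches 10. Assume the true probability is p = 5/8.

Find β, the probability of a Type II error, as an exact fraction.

4109420421/4294967296

β = P(fail to reject H₀ | Ha true) = P(Y ≤ 9 | p = 5/8), Y ~ Binomial(11, 5/8).
Adding the binomial probabilities P(Y=0)+…+P(Y=9) at p = 5/8 gives 4109420421/4294967296.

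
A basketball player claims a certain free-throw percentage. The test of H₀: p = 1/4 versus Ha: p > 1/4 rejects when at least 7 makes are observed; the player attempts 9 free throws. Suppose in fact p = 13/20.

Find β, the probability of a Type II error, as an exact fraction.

5301813769/8000000000

A Type II error is failing to reject when Ha holds: with p = 13/20, β = P(X ≤ 6).
Adding the binomial probabilities P(X=0)+…+P(X=6) at p = 13/20 gives 5301813769/8000000000.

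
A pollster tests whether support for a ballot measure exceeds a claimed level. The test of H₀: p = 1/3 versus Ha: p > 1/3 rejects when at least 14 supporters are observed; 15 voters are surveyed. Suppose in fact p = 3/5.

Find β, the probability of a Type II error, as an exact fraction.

β = P(fail to reject H₀ | Ha true) = P(Y ≤ 13 | p = 3/5), Y ~ Binomial(15, 3/5).
Summing C(15,j)·(3/5)^j·(2/5)^{15-j} for j = 0..13 gives 30359740148/30517578125.

30359740148/30517578125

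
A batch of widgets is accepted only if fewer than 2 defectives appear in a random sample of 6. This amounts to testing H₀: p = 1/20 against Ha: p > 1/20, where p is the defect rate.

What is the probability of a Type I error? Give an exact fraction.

The significance level is the probability, assuming p = 1/20, of seeing 2 or more defectives in 6 draws.
Via the complement, α = 1 − Σ_{j=0}^{1} C(6,j)(1/20)^j(19/20)^{6-j} = 83901/2560000.

83901/2560000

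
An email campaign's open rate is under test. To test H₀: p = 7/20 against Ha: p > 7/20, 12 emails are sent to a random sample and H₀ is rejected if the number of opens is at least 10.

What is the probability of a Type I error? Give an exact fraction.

694606637291/819200000000000

The Type I error probability is α = P(K ≥ 10) computed under H₀, where K ~ Binomial(12, 7/20).
Adding the binomial terms for j = 10 through 12 with p = 7/20 yields 694606637291/819200000000000.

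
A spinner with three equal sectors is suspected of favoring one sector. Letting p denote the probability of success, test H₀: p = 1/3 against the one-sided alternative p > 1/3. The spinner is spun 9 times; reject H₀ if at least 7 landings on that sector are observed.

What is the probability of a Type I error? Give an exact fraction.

163/19683

Under H₀, X ~ Binomial(9, 1/3), and α = P(X ≥ 7).
Adding the binomial terms for j = 7 through 9 with p = 1/3 yields 163/19683.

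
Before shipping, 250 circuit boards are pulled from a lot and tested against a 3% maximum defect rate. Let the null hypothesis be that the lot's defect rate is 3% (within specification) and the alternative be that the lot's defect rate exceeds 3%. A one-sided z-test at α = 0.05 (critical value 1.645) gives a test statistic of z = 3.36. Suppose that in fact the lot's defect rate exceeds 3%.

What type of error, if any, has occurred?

Since z = 3.36 > z* = 1.645, H₀ is rejected.
H₀ is false (actually the lot's defect rate exceeds 3%).
The decision matches the true state — no error.

Neither — the decision is correct.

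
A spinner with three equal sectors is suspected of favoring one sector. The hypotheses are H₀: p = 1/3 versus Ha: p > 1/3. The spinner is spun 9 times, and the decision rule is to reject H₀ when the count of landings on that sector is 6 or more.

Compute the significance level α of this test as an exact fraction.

835/19683

α = P(reject H₀ | H₀ true) = P(K ≥ 6 | p = 1/3), with K ~ Binomial(9, 1/3).
Summing C(9,j)(1/3)^j(2/3)^{9−j} for j = 6,…,9 gives 835/19683.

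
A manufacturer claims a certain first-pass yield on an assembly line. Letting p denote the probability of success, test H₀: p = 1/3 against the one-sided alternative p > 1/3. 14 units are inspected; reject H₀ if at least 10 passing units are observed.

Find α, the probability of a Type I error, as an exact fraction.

19321/4782969

The Type I error probability is α = P(K ≥ 10) computed under H₀, where K ~ Binomial(14, 1/3).
P(K ≥ 10) = Σ_{j=10}^{14} C(14,j)·(1/3)^j·(2/3)^{14-j} = 19321/4782969.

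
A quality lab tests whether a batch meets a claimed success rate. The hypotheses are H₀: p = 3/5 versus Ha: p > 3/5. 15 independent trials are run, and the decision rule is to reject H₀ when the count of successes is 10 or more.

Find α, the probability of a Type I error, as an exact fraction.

The Type I error probability is α = P(S ≥ 10) computed under H₀, where S ~ Binomial(15, 3/5).
Adding the binomial terms for j = 10 through 15 with p = 3/5 yields 12305162061/30517578125.

12305162061/30517578125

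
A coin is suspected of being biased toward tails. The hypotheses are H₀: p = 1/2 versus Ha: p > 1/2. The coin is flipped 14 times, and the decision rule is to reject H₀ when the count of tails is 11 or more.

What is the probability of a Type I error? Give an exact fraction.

235/8192

α = P(reject H₀ | H₀ true) = P(K ≥ 11 | p = 1/2), with K ~ Binomial(14, 1/2).
That's C(14,11) + C(14,12) + C(14,13) + C(14,14) over 2^14, i.e. (364 + 91 + 14 + 1)/16384 = 470/16384 = 235/8192.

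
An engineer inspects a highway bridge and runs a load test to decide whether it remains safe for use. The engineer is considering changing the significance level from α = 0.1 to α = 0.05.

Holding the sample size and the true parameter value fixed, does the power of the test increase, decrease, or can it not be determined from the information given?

It decreases.

Tightening α shrinks the rejection region. When Ha holds, fewer sample outcomes clear the stricter threshold, so more fall in the acceptance region.
Since power = 1 − β and β increases, power decreases.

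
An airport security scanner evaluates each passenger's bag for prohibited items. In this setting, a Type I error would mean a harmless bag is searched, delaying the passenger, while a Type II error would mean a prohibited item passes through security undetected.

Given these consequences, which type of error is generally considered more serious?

The Type II consequence (a prohibited item passes through security undetected) is more severe than the Type I consequence (a harmless bag is searched, delaying the passenger).

Type II error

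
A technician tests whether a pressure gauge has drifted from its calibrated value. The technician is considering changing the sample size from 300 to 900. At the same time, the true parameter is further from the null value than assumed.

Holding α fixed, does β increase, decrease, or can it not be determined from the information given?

It decreases.

More data shrinks sampling variability; the test statistic under Ha concentrates further from the null value, making rejection more likely. A larger true effect moves the Ha sampling distribution further from the H₀ critical value, making rejection more likely when Ha is true. Both changes push β in the same direction.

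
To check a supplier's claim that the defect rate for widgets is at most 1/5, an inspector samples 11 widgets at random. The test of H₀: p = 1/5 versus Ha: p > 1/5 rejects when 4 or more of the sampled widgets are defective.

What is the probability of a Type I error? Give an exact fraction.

α = P(reject H₀ | H₀ true) = P(Y ≥ 4 | p = 1/5), Y ~ Binomial(11, 1/5).
α = 1 − P(Y ≤ 3) = 1 − 65536/78125 = 12589/78125.

12589/78125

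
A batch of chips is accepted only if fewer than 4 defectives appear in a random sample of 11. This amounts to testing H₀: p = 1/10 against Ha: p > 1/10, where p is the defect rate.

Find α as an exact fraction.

46336903/2500000000

α = P(reject H₀ | H₀ true) = P(K ≥ 4 | p = 1/10), K ~ Binomial(11, 1/10).
Via the complement, α = 1 − Σ_{j=0}^{3} C(11,j)(1/10)^j(9/10)^{11-j} = 46336903/2500000000.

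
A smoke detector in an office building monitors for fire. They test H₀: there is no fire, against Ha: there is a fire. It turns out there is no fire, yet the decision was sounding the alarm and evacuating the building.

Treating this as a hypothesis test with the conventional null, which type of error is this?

Type I error

'Sounding the alarm and evacuating the building' corresponds to rejecting H₀.
H₀ was rejected but H₀ is true — a Type I error (false positive).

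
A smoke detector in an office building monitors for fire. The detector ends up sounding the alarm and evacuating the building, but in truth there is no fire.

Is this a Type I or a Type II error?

Type I error

The null hypothesis here is that there is no fire.
'Sounding the alarm and evacuating the building' corresponds to rejecting H₀.
H₀ was rejected but H₀ is true — a Type I error (false positive).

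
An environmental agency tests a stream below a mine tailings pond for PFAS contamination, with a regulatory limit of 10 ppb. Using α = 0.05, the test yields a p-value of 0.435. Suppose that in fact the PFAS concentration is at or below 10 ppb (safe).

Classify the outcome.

Neither — the decision is correct.

The conventional null hypothesis is that the PFAS concentration is at or below 10 ppb (safe).
Since p = 0.435 ≥ α = 0.05, H₀ is not rejected.
H₀ is true (actually the PFAS concentration is at or below 10 ppb (safe)).
The decision matches the true state — no error.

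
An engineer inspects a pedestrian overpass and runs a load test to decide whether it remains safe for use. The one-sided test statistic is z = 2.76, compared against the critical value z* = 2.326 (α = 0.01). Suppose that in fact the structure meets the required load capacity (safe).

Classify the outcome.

Type I error

The conventional null hypothesis is that the structure meets the required load capacity (safe).
Since z = 2.76 > z* = 2.326, H₀ is rejected.
H₀ is true (actually the structure meets the required load capacity (safe)).
Rejecting a true H₀ is a Type I error.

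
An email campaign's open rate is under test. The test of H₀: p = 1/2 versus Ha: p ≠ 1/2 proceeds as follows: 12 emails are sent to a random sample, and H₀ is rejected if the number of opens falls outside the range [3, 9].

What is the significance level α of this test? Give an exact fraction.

The significance level is the null-hypothesis probability of the rejection region {≤2} ∪ {≥10}.
The two tails are symmetric, so α = 2·(1 + 12 + 66)/2^12 = 158/4096 = 79/2048.

79/2048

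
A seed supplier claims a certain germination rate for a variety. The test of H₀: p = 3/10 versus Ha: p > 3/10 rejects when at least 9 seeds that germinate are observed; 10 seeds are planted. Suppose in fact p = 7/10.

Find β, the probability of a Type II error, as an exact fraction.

β = P(fail to reject H₀ | Ha true) = P(K ≤ 8 | p = 7/10), K ~ Binomial(10, 7/10).
Adding the binomial probabilities P(K=0)+…+P(K=8) at p = 7/10 gives 8506916541/10000000000.

8506916541/10000000000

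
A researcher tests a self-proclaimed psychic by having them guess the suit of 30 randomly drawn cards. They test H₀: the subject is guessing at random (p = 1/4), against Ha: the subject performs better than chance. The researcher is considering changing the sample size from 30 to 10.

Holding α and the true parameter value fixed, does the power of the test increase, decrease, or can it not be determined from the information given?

A smaller sample increases the standard error, so the sampling distributions under H₀ and Ha overlap more.
Since power = 1 − β and β increases, power decreases.

It decreases.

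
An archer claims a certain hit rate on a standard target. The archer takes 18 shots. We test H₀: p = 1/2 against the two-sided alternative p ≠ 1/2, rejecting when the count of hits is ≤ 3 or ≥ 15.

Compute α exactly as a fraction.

247/32768

The significance level is the null-hypothesis probability of the rejection region {≤3} ∪ {≥15}.
By symmetry, α = 2·P(X ≤ 3) = 2·(1 + 18 + 153 + 816)/262144 = 1976/262144 = 247/32768.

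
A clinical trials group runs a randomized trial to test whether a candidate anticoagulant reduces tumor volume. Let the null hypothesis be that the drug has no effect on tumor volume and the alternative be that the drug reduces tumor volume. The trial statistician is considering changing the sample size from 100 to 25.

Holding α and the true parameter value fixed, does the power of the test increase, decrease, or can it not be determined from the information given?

With less data the test statistic is noisier; under Ha, more outcomes land inside the acceptance region.
Since power = 1 − β and β increases, power decreases.

It decreases.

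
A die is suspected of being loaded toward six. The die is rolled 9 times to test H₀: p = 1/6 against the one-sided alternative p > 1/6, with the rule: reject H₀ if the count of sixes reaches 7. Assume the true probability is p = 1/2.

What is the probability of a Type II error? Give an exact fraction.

β = P(fail to reject H₀ | Ha true) = P(X ≤ 6 | p = 1/2), X ~ Binomial(9, 1/2).
Adding the binomial probabilities P(X=0)+…+P(X=6) at p = 1/2 gives 233/256.

233/256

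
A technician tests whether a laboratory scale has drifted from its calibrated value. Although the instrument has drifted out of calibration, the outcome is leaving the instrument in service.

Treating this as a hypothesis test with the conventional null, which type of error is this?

Type II error

The null hypothesis here is that the instrument is correctly calibrated.
'Leaving the instrument in service' corresponds to failing to reject H₀.
H₀ was not rejected but H₀ is false — a Type II error (false negative).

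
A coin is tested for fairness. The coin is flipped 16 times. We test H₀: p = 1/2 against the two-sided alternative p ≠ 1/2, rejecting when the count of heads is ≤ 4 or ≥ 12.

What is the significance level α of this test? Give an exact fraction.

2517/32768

The significance level is the null-hypothesis probability of the rejection region {≤4} ∪ {≥12}.
The two tails are symmetric, so α = 2·(1 + 16 + 120 + 560 + 1820)/2^16 = 5034/65536 = 2517/32768.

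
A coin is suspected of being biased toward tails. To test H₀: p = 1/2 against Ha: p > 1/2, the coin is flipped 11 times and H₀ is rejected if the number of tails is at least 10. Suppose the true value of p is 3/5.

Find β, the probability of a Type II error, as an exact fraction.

A Type II error is failing to reject when Ha holds: with p = 3/5, β = P(S ≤ 9).
Summing C(11,j)·(3/5)^j·(2/5)^{11-j} for j = 0..9 gives 1894076/1953125.

1894076/1953125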